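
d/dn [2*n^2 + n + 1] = 4*n + 1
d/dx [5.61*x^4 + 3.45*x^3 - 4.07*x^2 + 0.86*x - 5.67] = 22.44*x^3 + 10.35*x^2 - 8.14*x + 0.86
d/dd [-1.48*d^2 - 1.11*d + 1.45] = -2.96*d - 1.11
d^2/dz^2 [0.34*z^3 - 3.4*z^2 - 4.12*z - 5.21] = 2.04*z - 6.8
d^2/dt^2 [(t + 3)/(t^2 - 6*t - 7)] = 2*(3*(1 - t)*(-t^2 + 6*t + 7) - 4*(t - 3)^2*(t + 3))/(-t^2 + 6*t + 7)^3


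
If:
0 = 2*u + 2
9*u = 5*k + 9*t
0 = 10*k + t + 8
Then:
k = -63/85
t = -10/17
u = -1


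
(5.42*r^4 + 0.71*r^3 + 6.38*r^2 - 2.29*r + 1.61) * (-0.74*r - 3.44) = -4.0108*r^5 - 19.1702*r^4 - 7.1636*r^3 - 20.2526*r^2 + 6.6862*r - 5.5384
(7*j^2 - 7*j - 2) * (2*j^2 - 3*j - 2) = 14*j^4 - 35*j^3 + 3*j^2 + 20*j + 4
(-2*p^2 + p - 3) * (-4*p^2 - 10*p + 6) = 8*p^4 + 16*p^3 - 10*p^2 + 36*p - 18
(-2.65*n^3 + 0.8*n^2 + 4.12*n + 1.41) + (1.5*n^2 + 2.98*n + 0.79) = -2.65*n^3 + 2.3*n^2 + 7.1*n + 2.2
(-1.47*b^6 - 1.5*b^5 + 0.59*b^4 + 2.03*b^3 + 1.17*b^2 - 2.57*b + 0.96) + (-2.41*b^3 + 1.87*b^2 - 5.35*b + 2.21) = -1.47*b^6 - 1.5*b^5 + 0.59*b^4 - 0.38*b^3 + 3.04*b^2 - 7.92*b + 3.17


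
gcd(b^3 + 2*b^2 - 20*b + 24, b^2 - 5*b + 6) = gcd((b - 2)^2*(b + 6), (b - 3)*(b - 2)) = b - 2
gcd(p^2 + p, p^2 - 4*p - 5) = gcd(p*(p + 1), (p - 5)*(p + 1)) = p + 1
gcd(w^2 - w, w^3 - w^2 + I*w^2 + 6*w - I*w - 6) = w - 1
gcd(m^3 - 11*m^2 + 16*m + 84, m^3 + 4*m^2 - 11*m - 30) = m + 2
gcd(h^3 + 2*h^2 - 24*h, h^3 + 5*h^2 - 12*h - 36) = h + 6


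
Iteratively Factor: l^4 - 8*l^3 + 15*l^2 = (l - 3)*(l^3 - 5*l^2) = (l - 5)*(l - 3)*(l^2) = l*(l - 5)*(l - 3)*(l)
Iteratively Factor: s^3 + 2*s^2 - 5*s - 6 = (s + 1)*(s^2 + s - 6) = (s + 1)*(s + 3)*(s - 2)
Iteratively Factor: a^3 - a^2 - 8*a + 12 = (a + 3)*(a^2 - 4*a + 4) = (a - 2)*(a + 3)*(a - 2)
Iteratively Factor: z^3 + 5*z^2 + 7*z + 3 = (z + 1)*(z^2 + 4*z + 3) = (z + 1)*(z + 3)*(z + 1)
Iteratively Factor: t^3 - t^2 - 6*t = (t + 2)*(t^2 - 3*t) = (t - 3)*(t + 2)*(t)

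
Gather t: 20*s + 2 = 20*s + 2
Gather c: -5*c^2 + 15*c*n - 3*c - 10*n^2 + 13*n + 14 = -5*c^2 + c*(15*n - 3) - 10*n^2 + 13*n + 14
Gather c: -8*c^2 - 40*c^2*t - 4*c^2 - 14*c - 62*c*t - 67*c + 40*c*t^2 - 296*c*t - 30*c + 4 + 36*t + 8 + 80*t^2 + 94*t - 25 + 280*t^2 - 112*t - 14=c^2*(-40*t - 12) + c*(40*t^2 - 358*t - 111) + 360*t^2 + 18*t - 27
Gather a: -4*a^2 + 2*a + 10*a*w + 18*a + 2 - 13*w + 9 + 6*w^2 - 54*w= -4*a^2 + a*(10*w + 20) + 6*w^2 - 67*w + 11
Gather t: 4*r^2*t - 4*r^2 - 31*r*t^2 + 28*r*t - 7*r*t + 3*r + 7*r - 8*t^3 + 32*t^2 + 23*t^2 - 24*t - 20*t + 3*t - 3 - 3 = -4*r^2 + 10*r - 8*t^3 + t^2*(55 - 31*r) + t*(4*r^2 + 21*r - 41) - 6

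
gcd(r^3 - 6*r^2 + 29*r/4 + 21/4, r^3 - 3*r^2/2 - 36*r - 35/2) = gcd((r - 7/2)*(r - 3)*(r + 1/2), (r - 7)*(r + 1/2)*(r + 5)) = r + 1/2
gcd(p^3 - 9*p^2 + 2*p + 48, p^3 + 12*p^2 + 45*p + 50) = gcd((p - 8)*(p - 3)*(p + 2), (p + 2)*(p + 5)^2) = p + 2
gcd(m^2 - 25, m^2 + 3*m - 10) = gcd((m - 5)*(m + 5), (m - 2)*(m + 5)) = m + 5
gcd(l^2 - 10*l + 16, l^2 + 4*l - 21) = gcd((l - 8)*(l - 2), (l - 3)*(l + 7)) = 1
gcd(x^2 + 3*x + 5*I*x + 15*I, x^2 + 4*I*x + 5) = x + 5*I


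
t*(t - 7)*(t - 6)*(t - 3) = t^4 - 16*t^3 + 81*t^2 - 126*t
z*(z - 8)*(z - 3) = z^3 - 11*z^2 + 24*z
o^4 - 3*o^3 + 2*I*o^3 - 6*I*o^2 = o^2*(o - 3)*(o + 2*I)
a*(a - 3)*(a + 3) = a^3 - 9*a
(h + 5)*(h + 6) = h^2 + 11*h + 30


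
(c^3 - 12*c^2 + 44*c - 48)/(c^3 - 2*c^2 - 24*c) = (c^2 - 6*c + 8)/(c*(c + 4))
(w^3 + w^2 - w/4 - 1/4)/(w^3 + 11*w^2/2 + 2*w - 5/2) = (w + 1/2)/(w + 5)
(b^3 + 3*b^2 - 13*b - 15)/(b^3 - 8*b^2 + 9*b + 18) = (b + 5)/(b - 6)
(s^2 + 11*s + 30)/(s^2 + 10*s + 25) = (s + 6)/(s + 5)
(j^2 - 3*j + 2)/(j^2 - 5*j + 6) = (j - 1)/(j - 3)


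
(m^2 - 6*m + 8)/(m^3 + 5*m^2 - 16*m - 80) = (m - 2)/(m^2 + 9*m + 20)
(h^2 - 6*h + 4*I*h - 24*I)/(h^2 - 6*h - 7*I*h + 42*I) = (h + 4*I)/(h - 7*I)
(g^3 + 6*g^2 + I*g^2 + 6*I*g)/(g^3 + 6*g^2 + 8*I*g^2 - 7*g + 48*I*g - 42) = g/(g + 7*I)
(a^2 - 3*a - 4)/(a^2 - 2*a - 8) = (a + 1)/(a + 2)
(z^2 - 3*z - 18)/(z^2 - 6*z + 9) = (z^2 - 3*z - 18)/(z^2 - 6*z + 9)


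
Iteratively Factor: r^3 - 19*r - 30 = (r + 3)*(r^2 - 3*r - 10) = (r - 5)*(r + 3)*(r + 2)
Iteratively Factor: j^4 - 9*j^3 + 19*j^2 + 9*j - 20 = (j + 1)*(j^3 - 10*j^2 + 29*j - 20) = (j - 5)*(j + 1)*(j^2 - 5*j + 4) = (j - 5)*(j - 4)*(j + 1)*(j - 1)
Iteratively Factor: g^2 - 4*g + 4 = (g - 2)*(g - 2)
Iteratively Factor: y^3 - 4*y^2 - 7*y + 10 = (y - 5)*(y^2 + y - 2) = (y - 5)*(y - 1)*(y + 2)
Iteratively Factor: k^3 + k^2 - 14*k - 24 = (k + 3)*(k^2 - 2*k - 8) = (k - 4)*(k + 3)*(k + 2)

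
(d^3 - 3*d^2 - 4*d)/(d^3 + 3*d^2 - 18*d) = (d^2 - 3*d - 4)/(d^2 + 3*d - 18)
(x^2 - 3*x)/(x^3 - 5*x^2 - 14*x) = (3 - x)/(-x^2 + 5*x + 14)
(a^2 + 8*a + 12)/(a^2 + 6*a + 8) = (a + 6)/(a + 4)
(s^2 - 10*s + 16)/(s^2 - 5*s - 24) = (s - 2)/(s + 3)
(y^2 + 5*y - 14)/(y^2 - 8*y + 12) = (y + 7)/(y - 6)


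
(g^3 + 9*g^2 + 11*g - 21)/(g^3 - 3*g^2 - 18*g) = (g^2 + 6*g - 7)/(g*(g - 6))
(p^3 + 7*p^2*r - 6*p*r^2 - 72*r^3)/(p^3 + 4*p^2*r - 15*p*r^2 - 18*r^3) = (p + 4*r)/(p + r)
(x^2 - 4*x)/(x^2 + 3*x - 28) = x/(x + 7)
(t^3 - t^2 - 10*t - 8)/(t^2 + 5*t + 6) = (t^2 - 3*t - 4)/(t + 3)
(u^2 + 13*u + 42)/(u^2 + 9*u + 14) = (u + 6)/(u + 2)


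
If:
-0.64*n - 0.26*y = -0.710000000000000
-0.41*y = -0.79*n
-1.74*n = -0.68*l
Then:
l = 1.59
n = 0.62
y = 1.20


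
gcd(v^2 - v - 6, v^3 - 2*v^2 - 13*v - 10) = v + 2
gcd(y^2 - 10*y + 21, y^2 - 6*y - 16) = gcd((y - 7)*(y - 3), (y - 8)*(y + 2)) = 1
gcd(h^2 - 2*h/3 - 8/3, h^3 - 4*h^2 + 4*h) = h - 2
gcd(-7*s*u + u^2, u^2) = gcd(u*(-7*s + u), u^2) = u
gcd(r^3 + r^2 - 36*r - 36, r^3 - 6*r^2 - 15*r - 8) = r + 1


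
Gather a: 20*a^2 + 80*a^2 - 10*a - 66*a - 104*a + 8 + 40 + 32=100*a^2 - 180*a + 80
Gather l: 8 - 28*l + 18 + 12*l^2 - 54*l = 12*l^2 - 82*l + 26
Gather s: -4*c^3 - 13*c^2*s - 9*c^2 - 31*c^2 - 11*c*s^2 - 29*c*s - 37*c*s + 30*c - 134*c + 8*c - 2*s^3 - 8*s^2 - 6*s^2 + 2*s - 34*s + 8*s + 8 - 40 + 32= -4*c^3 - 40*c^2 - 96*c - 2*s^3 + s^2*(-11*c - 14) + s*(-13*c^2 - 66*c - 24)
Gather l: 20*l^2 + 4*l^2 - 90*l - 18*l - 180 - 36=24*l^2 - 108*l - 216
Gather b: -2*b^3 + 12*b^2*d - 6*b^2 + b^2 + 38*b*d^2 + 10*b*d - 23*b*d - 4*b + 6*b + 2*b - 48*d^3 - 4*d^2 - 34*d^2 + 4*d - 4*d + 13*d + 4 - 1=-2*b^3 + b^2*(12*d - 5) + b*(38*d^2 - 13*d + 4) - 48*d^3 - 38*d^2 + 13*d + 3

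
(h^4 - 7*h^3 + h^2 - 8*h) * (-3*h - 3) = -3*h^5 + 18*h^4 + 18*h^3 + 21*h^2 + 24*h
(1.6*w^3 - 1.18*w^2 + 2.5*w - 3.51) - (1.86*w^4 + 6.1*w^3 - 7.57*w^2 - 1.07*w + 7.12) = -1.86*w^4 - 4.5*w^3 + 6.39*w^2 + 3.57*w - 10.63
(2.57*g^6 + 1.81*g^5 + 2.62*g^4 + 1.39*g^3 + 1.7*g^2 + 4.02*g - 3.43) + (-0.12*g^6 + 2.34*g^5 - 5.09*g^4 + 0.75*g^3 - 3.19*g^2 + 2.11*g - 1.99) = 2.45*g^6 + 4.15*g^5 - 2.47*g^4 + 2.14*g^3 - 1.49*g^2 + 6.13*g - 5.42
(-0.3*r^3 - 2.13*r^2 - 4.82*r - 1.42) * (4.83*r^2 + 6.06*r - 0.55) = -1.449*r^5 - 12.1059*r^4 - 36.0234*r^3 - 34.8963*r^2 - 5.9542*r + 0.781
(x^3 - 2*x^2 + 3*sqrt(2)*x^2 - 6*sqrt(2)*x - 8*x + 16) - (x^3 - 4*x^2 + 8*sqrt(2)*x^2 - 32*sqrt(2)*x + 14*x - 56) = -5*sqrt(2)*x^2 + 2*x^2 - 22*x + 26*sqrt(2)*x + 72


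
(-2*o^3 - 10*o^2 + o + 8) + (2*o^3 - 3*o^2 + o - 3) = -13*o^2 + 2*o + 5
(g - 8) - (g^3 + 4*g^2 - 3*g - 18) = -g^3 - 4*g^2 + 4*g + 10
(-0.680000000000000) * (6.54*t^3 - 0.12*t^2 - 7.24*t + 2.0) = -4.4472*t^3 + 0.0816*t^2 + 4.9232*t - 1.36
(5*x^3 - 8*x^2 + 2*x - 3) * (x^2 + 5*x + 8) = 5*x^5 + 17*x^4 + 2*x^3 - 57*x^2 + x - 24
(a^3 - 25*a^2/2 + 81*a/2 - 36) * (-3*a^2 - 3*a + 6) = -3*a^5 + 69*a^4/2 - 78*a^3 - 177*a^2/2 + 351*a - 216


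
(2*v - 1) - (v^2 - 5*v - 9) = -v^2 + 7*v + 8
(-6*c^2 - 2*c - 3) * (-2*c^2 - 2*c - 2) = 12*c^4 + 16*c^3 + 22*c^2 + 10*c + 6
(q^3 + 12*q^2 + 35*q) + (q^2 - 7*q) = q^3 + 13*q^2 + 28*q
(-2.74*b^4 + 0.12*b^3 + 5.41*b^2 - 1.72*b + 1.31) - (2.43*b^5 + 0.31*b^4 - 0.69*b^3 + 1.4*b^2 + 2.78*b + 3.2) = -2.43*b^5 - 3.05*b^4 + 0.81*b^3 + 4.01*b^2 - 4.5*b - 1.89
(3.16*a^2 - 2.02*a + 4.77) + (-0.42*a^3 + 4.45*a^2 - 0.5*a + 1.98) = -0.42*a^3 + 7.61*a^2 - 2.52*a + 6.75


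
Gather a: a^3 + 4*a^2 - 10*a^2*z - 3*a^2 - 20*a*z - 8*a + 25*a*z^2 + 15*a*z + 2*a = a^3 + a^2*(1 - 10*z) + a*(25*z^2 - 5*z - 6)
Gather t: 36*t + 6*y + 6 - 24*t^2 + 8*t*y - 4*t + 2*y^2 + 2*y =-24*t^2 + t*(8*y + 32) + 2*y^2 + 8*y + 6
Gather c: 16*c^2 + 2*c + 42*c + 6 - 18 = 16*c^2 + 44*c - 12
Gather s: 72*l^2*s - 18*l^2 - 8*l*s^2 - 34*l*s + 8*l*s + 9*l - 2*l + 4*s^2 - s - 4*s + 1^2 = -18*l^2 + 7*l + s^2*(4 - 8*l) + s*(72*l^2 - 26*l - 5) + 1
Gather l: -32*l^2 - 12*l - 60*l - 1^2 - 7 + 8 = -32*l^2 - 72*l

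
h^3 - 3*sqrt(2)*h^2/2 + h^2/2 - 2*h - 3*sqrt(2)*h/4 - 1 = (h + 1/2)*(h - 2*sqrt(2))*(h + sqrt(2)/2)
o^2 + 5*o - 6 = (o - 1)*(o + 6)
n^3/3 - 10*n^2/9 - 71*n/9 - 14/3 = (n/3 + 1)*(n - 7)*(n + 2/3)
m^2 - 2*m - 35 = (m - 7)*(m + 5)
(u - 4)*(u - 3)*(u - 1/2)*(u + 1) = u^4 - 13*u^3/2 + 8*u^2 + 19*u/2 - 6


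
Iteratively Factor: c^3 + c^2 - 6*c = (c - 2)*(c^2 + 3*c) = (c - 2)*(c + 3)*(c)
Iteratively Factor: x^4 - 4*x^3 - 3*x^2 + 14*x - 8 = (x - 4)*(x^3 - 3*x + 2) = (x - 4)*(x + 2)*(x^2 - 2*x + 1) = (x - 4)*(x - 1)*(x + 2)*(x - 1)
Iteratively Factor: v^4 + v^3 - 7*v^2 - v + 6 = (v - 1)*(v^3 + 2*v^2 - 5*v - 6) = (v - 1)*(v + 3)*(v^2 - v - 2) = (v - 1)*(v + 1)*(v + 3)*(v - 2)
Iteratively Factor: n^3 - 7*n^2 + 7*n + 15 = (n - 3)*(n^2 - 4*n - 5) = (n - 5)*(n - 3)*(n + 1)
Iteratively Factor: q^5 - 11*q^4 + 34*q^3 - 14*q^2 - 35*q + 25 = (q - 1)*(q^4 - 10*q^3 + 24*q^2 + 10*q - 25) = (q - 1)^2*(q^3 - 9*q^2 + 15*q + 25) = (q - 5)*(q - 1)^2*(q^2 - 4*q - 5) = (q - 5)^2*(q - 1)^2*(q + 1)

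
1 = 1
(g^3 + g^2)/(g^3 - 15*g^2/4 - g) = 4*g*(g + 1)/(4*g^2 - 15*g - 4)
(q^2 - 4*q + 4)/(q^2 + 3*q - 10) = (q - 2)/(q + 5)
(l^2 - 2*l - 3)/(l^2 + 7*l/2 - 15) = 2*(l^2 - 2*l - 3)/(2*l^2 + 7*l - 30)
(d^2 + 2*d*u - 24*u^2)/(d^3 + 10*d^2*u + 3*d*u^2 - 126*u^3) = (-d + 4*u)/(-d^2 - 4*d*u + 21*u^2)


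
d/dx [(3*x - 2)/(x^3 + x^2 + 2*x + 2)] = (3*x^3 + 3*x^2 + 6*x - (3*x - 2)*(3*x^2 + 2*x + 2) + 6)/(x^3 + x^2 + 2*x + 2)^2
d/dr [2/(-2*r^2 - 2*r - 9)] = 4*(2*r + 1)/(2*r^2 + 2*r + 9)^2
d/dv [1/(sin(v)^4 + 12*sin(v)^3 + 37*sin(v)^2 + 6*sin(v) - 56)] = -2*(2*sin(v)^3 + 18*sin(v)^2 + 37*sin(v) + 3)*cos(v)/(sin(v)^4 + 12*sin(v)^3 + 37*sin(v)^2 + 6*sin(v) - 56)^2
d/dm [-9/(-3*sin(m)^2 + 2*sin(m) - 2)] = 18*(1 - 3*sin(m))*cos(m)/(3*sin(m)^2 - 2*sin(m) + 2)^2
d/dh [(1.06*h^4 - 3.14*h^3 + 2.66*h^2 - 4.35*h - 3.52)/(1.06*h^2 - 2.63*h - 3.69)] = (2.2472*h^5 - 11.6918*h^4 + 0.870799999999999*h^3 + 32.375*h^2 - 12.1684*h + 6.7939)/(1.1236*h^4 - 5.5756*h^3 - 0.905900000000001*h^2 + 19.4094*h + 13.6161)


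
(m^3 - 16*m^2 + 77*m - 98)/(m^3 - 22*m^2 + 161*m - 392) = (m - 2)/(m - 8)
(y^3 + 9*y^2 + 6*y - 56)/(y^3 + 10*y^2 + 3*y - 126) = (y^2 + 2*y - 8)/(y^2 + 3*y - 18)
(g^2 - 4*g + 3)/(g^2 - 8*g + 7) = (g - 3)/(g - 7)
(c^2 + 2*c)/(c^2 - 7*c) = (c + 2)/(c - 7)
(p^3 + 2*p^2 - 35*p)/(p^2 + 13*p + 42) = p*(p - 5)/(p + 6)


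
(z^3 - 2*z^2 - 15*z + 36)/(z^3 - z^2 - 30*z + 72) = (z^2 + z - 12)/(z^2 + 2*z - 24)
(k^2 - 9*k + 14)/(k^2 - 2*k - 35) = (k - 2)/(k + 5)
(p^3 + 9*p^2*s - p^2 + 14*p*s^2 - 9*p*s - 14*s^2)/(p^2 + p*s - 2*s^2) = (p^2 + 7*p*s - p - 7*s)/(p - s)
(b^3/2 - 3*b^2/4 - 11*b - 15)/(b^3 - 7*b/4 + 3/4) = (2*b^3 - 3*b^2 - 44*b - 60)/(4*b^3 - 7*b + 3)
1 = 1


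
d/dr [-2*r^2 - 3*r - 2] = -4*r - 3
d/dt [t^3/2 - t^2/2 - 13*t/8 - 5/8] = 3*t^2/2 - t - 13/8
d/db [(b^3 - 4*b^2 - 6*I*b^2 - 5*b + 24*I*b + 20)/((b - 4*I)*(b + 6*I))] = (b^4 + 4*I*b^3 + b^2*(89 - 32*I) + b*(-232 - 288*I) - 120 + 536*I)/(b^4 + 4*I*b^3 + 44*b^2 + 96*I*b + 576)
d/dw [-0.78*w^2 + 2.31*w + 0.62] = 2.31 - 1.56*w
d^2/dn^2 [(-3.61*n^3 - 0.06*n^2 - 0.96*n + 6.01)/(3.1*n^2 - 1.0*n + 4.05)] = (-5.6843418860808e-14*n^5 + 64.6039*n^3 + 438.7794*n^2 - 394.74735*n - 148.6354)/(29.791*n^6 - 28.83*n^5 + 126.0615*n^4 - 76.33*n^3 + 164.69325*n^2 - 49.2075*n + 66.430125)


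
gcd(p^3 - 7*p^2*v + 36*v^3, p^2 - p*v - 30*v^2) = p - 6*v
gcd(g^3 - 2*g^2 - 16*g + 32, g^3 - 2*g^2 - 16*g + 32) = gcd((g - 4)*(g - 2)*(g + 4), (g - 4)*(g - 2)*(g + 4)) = g^3 - 2*g^2 - 16*g + 32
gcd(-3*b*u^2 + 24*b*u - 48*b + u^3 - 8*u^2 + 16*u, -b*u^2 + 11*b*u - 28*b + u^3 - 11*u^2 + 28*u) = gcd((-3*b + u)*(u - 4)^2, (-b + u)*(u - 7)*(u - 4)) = u - 4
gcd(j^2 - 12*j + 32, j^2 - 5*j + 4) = j - 4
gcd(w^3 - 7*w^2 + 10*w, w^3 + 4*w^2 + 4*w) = w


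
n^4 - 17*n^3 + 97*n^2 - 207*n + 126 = (n - 7)*(n - 6)*(n - 3)*(n - 1)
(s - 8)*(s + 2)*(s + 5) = s^3 - s^2 - 46*s - 80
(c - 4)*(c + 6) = c^2 + 2*c - 24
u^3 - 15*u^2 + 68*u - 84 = (u - 7)*(u - 6)*(u - 2)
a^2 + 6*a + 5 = (a + 1)*(a + 5)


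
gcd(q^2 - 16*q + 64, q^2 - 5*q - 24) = q - 8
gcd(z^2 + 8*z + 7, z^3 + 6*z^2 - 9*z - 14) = z^2 + 8*z + 7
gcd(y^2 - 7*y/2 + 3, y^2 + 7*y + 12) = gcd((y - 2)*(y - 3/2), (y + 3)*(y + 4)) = 1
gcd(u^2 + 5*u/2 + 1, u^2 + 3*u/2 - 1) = u + 2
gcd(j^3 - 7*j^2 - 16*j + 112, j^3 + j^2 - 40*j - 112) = j^2 - 3*j - 28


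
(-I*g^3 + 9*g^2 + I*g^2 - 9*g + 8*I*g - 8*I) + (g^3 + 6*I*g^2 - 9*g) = g^3 - I*g^3 + 9*g^2 + 7*I*g^2 - 18*g + 8*I*g - 8*I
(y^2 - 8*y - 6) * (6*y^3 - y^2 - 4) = 6*y^5 - 49*y^4 - 28*y^3 + 2*y^2 + 32*y + 24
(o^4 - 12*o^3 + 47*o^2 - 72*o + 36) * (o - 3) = o^5 - 15*o^4 + 83*o^3 - 213*o^2 + 252*o - 108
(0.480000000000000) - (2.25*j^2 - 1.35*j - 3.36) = -2.25*j^2 + 1.35*j + 3.84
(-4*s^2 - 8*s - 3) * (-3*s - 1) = 12*s^3 + 28*s^2 + 17*s + 3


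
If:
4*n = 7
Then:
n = 7/4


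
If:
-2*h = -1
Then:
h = 1/2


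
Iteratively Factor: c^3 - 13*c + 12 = (c + 4)*(c^2 - 4*c + 3) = (c - 1)*(c + 4)*(c - 3)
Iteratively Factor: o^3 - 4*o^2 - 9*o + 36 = (o - 3)*(o^2 - o - 12) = (o - 3)*(o + 3)*(o - 4)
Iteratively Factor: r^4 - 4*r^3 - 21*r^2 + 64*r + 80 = (r - 4)*(r^3 - 21*r - 20) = (r - 4)*(r + 1)*(r^2 - r - 20) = (r - 4)*(r + 1)*(r + 4)*(r - 5)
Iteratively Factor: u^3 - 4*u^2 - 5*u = (u + 1)*(u^2 - 5*u) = u*(u + 1)*(u - 5)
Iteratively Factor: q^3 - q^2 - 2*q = (q + 1)*(q^2 - 2*q) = q*(q + 1)*(q - 2)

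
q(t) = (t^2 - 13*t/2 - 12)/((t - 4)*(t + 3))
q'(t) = (2*t - 13/2)/((t - 4)*(t + 3)) - (t^2 - 13*t/2 - 12)/((t - 4)*(t + 3)^2) - (t^2 - 13*t/2 - 12)/((t - 4)^2*(t + 3))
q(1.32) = 1.63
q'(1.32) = 0.56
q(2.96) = 3.63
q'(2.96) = 2.97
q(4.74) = -3.55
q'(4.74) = 5.78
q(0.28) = 1.13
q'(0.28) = 0.45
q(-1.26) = 0.24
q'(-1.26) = 0.89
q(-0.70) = 0.64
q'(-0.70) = 0.59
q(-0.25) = 0.88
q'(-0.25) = 0.49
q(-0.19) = 0.91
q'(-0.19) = 0.48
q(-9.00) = 1.63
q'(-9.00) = 0.08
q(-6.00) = 2.10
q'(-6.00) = 0.29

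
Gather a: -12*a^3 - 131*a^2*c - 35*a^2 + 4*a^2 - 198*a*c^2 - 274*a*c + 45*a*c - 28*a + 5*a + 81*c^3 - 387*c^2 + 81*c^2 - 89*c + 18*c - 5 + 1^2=-12*a^3 + a^2*(-131*c - 31) + a*(-198*c^2 - 229*c - 23) + 81*c^3 - 306*c^2 - 71*c - 4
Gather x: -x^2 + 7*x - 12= -x^2 + 7*x - 12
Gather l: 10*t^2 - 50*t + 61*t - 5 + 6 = 10*t^2 + 11*t + 1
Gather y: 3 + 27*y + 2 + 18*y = 45*y + 5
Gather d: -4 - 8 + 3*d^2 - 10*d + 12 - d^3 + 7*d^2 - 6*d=-d^3 + 10*d^2 - 16*d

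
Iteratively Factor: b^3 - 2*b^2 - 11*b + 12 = (b - 4)*(b^2 + 2*b - 3) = (b - 4)*(b - 1)*(b + 3)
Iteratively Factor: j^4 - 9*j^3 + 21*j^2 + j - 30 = (j + 1)*(j^3 - 10*j^2 + 31*j - 30) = (j - 2)*(j + 1)*(j^2 - 8*j + 15) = (j - 3)*(j - 2)*(j + 1)*(j - 5)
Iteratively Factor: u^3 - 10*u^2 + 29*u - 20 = (u - 1)*(u^2 - 9*u + 20) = (u - 4)*(u - 1)*(u - 5)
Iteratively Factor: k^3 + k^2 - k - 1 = (k - 1)*(k^2 + 2*k + 1) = (k - 1)*(k + 1)*(k + 1)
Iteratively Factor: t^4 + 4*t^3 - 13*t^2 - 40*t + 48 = (t - 3)*(t^3 + 7*t^2 + 8*t - 16) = (t - 3)*(t + 4)*(t^2 + 3*t - 4) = (t - 3)*(t - 1)*(t + 4)*(t + 4)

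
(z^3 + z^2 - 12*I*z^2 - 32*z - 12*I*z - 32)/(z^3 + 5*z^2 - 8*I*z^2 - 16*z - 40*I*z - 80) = (z^2 + z*(1 - 8*I) - 8*I)/(z^2 + z*(5 - 4*I) - 20*I)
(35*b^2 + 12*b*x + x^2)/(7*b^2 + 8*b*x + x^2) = (5*b + x)/(b + x)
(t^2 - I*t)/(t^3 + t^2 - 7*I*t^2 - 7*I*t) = (t - I)/(t^2 + t - 7*I*t - 7*I)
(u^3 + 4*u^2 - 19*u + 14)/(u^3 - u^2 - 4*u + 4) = (u + 7)/(u + 2)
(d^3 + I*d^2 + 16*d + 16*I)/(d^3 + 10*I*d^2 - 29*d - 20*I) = (d - 4*I)/(d + 5*I)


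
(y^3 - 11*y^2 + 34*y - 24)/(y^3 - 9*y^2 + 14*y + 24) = (y - 1)/(y + 1)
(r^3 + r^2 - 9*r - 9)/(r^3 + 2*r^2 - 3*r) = (r^2 - 2*r - 3)/(r*(r - 1))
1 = 1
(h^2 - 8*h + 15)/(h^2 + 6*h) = (h^2 - 8*h + 15)/(h*(h + 6))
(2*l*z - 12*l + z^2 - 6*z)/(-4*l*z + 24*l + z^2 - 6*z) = (2*l + z)/(-4*l + z)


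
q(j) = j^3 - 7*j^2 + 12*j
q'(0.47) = 6.08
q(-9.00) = -1404.00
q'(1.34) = -1.37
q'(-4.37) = 130.47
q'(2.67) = -3.99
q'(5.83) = 32.35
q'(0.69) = 3.77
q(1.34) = 5.92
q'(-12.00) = 612.00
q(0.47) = 4.20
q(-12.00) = -2880.00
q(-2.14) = -67.54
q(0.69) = 5.28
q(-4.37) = -269.57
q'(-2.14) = 55.70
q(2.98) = 0.06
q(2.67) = 1.17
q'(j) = 3*j^2 - 14*j + 12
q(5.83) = 30.19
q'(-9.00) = 381.00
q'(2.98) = -3.08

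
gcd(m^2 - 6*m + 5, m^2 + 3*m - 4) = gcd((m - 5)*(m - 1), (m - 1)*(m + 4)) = m - 1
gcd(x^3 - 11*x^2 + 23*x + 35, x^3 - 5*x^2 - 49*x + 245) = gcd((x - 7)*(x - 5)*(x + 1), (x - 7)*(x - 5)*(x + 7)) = x^2 - 12*x + 35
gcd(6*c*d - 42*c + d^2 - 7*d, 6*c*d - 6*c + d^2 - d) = 6*c + d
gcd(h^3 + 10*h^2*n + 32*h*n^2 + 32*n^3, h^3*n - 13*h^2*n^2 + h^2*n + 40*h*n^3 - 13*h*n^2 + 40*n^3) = 1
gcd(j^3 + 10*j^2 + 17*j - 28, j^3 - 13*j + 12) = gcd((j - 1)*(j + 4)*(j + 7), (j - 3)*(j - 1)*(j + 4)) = j^2 + 3*j - 4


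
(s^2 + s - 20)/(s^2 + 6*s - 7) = (s^2 + s - 20)/(s^2 + 6*s - 7)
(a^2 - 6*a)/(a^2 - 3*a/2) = 2*(a - 6)/(2*a - 3)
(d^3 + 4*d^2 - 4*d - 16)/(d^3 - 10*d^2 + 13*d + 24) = (d^3 + 4*d^2 - 4*d - 16)/(d^3 - 10*d^2 + 13*d + 24)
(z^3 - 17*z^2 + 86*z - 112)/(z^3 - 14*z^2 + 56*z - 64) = (z - 7)/(z - 4)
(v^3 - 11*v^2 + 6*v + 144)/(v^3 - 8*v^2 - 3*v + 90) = (v - 8)/(v - 5)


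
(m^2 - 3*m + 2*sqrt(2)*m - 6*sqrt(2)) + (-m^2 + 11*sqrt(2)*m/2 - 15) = -3*m + 15*sqrt(2)*m/2 - 15 - 6*sqrt(2)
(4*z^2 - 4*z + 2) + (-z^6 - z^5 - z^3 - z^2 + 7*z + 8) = -z^6 - z^5 - z^3 + 3*z^2 + 3*z + 10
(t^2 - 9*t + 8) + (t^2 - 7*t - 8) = 2*t^2 - 16*t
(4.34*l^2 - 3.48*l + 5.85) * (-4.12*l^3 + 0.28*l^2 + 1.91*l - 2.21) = -17.8808*l^5 + 15.5528*l^4 - 16.787*l^3 - 14.6002*l^2 + 18.8643*l - 12.9285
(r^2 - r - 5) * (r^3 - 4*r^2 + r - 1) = r^5 - 5*r^4 + 18*r^2 - 4*r + 5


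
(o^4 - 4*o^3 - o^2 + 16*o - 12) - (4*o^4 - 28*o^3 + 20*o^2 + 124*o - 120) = -3*o^4 + 24*o^3 - 21*o^2 - 108*o + 108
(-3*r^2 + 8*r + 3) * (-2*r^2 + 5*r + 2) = 6*r^4 - 31*r^3 + 28*r^2 + 31*r + 6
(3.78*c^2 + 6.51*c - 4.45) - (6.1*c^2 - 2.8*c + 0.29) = -2.32*c^2 + 9.31*c - 4.74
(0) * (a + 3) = 0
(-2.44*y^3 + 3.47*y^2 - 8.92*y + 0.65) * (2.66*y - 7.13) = -6.4904*y^4 + 26.6274*y^3 - 48.4683*y^2 + 65.3286*y - 4.6345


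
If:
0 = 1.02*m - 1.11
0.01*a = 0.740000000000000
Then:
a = 74.00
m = 1.09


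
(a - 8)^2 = a^2 - 16*a + 64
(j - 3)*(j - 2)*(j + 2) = j^3 - 3*j^2 - 4*j + 12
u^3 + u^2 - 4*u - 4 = (u - 2)*(u + 1)*(u + 2)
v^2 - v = v*(v - 1)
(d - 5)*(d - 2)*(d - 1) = d^3 - 8*d^2 + 17*d - 10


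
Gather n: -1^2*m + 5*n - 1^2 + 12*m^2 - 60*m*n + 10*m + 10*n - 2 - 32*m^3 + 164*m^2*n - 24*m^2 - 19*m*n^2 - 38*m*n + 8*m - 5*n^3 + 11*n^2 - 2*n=-32*m^3 - 12*m^2 + 17*m - 5*n^3 + n^2*(11 - 19*m) + n*(164*m^2 - 98*m + 13) - 3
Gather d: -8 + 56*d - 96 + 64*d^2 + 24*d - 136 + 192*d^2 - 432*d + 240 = 256*d^2 - 352*d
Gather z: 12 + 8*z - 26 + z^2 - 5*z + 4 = z^2 + 3*z - 10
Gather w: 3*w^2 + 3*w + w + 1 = 3*w^2 + 4*w + 1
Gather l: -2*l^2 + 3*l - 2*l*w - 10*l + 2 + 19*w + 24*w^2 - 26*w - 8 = -2*l^2 + l*(-2*w - 7) + 24*w^2 - 7*w - 6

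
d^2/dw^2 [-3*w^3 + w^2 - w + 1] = 2 - 18*w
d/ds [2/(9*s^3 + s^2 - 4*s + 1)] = 2*(-27*s^2 - 2*s + 4)/(9*s^3 + s^2 - 4*s + 1)^2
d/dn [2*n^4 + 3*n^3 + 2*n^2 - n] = 8*n^3 + 9*n^2 + 4*n - 1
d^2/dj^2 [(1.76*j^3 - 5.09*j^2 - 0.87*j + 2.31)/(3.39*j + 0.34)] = (40.452192*j^3 + 12.171456*j^2 + 1.220736*j + 53.922218)/(38.958219*j^3 + 11.721942*j^2 + 1.175652*j + 0.039304)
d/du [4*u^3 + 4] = 12*u^2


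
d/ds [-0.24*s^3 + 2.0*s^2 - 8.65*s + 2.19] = -0.72*s^2 + 4.0*s - 8.65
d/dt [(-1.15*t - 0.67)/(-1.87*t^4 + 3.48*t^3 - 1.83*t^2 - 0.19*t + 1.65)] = (-6.4515*t^4 + 2.9924*t^3 + 4.8903*t^2 - 2.4522*t - 2.0248)/(3.4969*t^8 - 13.0152*t^7 + 18.9546*t^6 - 12.0262*t^5 - 4.1445*t^4 + 12.1794*t^3 - 6.0029*t^2 - 0.627*t + 2.7225)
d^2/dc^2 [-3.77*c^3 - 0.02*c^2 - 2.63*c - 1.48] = -22.62*c - 0.04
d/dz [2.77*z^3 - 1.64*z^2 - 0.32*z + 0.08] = 8.31*z^2 - 3.28*z - 0.32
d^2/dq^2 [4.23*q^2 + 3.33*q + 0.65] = 8.46000000000000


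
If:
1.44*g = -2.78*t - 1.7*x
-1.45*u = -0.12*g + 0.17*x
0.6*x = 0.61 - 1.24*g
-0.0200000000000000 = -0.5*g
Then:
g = 0.04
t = -0.59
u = -0.11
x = 0.93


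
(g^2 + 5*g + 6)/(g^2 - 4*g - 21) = (g + 2)/(g - 7)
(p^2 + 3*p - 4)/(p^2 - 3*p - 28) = (p - 1)/(p - 7)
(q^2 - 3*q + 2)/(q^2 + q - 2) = (q - 2)/(q + 2)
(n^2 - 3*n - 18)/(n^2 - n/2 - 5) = 2*(-n^2 + 3*n + 18)/(-2*n^2 + n + 10)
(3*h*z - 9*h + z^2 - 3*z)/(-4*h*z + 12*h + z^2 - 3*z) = (3*h + z)/(-4*h + z)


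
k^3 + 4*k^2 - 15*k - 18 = (k - 3)*(k + 1)*(k + 6)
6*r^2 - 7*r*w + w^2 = (-6*r + w)*(-r + w)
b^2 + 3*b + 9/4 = (b + 3/2)^2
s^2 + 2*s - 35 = (s - 5)*(s + 7)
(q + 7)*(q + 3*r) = q^2 + 3*q*r + 7*q + 21*r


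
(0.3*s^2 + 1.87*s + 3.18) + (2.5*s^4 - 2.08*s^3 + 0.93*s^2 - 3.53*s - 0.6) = 2.5*s^4 - 2.08*s^3 + 1.23*s^2 - 1.66*s + 2.58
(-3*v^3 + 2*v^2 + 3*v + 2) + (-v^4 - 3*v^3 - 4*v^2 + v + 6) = -v^4 - 6*v^3 - 2*v^2 + 4*v + 8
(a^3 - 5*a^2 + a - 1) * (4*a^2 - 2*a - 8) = 4*a^5 - 22*a^4 + 6*a^3 + 34*a^2 - 6*a + 8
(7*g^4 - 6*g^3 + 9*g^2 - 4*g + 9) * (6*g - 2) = 42*g^5 - 50*g^4 + 66*g^3 - 42*g^2 + 62*g - 18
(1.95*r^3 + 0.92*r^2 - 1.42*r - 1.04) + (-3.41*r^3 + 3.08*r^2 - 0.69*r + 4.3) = -1.46*r^3 + 4.0*r^2 - 2.11*r + 3.26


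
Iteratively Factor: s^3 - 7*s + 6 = (s + 3)*(s^2 - 3*s + 2) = (s - 1)*(s + 3)*(s - 2)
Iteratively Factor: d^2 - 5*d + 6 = (d - 3)*(d - 2)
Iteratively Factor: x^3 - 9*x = (x)*(x^2 - 9) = x*(x + 3)*(x - 3)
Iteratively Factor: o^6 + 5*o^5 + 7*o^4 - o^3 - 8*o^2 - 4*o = (o + 2)*(o^5 + 3*o^4 + o^3 - 3*o^2 - 2*o) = (o - 1)*(o + 2)*(o^4 + 4*o^3 + 5*o^2 + 2*o) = (o - 1)*(o + 1)*(o + 2)*(o^3 + 3*o^2 + 2*o) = (o - 1)*(o + 1)^2*(o + 2)*(o^2 + 2*o) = o*(o - 1)*(o + 1)^2*(o + 2)*(o + 2)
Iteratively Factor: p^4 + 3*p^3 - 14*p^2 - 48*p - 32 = (p + 2)*(p^3 + p^2 - 16*p - 16) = (p + 1)*(p + 2)*(p^2 - 16) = (p - 4)*(p + 1)*(p + 2)*(p + 4)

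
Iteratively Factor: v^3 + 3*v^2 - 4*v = (v + 4)*(v^2 - v) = v*(v + 4)*(v - 1)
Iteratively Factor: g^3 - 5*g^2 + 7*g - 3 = (g - 1)*(g^2 - 4*g + 3) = (g - 1)^2*(g - 3)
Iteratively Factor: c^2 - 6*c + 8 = (c - 2)*(c - 4)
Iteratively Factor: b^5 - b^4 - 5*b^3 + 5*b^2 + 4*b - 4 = (b + 1)*(b^4 - 2*b^3 - 3*b^2 + 8*b - 4) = (b - 1)*(b + 1)*(b^3 - b^2 - 4*b + 4) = (b - 2)*(b - 1)*(b + 1)*(b^2 + b - 2) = (b - 2)*(b - 1)*(b + 1)*(b + 2)*(b - 1)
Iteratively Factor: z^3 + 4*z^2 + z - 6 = (z + 3)*(z^2 + z - 2) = (z - 1)*(z + 3)*(z + 2)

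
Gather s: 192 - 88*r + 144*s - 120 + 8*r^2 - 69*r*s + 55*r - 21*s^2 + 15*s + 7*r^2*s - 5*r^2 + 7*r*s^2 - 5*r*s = 3*r^2 - 33*r + s^2*(7*r - 21) + s*(7*r^2 - 74*r + 159) + 72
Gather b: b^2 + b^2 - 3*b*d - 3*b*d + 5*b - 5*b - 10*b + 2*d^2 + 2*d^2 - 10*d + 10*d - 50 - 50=2*b^2 + b*(-6*d - 10) + 4*d^2 - 100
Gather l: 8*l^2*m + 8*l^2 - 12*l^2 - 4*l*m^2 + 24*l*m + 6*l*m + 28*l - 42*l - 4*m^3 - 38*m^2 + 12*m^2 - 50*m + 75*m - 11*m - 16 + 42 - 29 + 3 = l^2*(8*m - 4) + l*(-4*m^2 + 30*m - 14) - 4*m^3 - 26*m^2 + 14*m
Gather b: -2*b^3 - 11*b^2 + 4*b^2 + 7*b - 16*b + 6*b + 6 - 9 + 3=-2*b^3 - 7*b^2 - 3*b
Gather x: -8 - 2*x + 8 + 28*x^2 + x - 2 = 28*x^2 - x - 2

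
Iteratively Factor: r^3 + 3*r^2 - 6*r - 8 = (r + 4)*(r^2 - r - 2) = (r - 2)*(r + 4)*(r + 1)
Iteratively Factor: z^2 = (z)*(z)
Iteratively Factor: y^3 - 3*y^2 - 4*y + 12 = (y - 3)*(y^2 - 4) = (y - 3)*(y - 2)*(y + 2)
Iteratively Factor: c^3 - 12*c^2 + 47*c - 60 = (c - 4)*(c^2 - 8*c + 15) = (c - 5)*(c - 4)*(c - 3)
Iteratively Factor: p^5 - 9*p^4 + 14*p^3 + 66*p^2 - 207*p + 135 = (p - 3)*(p^4 - 6*p^3 - 4*p^2 + 54*p - 45) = (p - 3)*(p - 1)*(p^3 - 5*p^2 - 9*p + 45) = (p - 5)*(p - 3)*(p - 1)*(p^2 - 9) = (p - 5)*(p - 3)^2*(p - 1)*(p + 3)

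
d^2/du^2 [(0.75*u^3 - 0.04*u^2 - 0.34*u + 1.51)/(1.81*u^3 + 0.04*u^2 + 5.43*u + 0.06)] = (-7.105427357601e-15*u^7 - 0.370688*u^6 - 50.910594*u^5 + 60.596628*u^4 + 52.733282*u^3 + 90.968658*u^2 + 1.005012*u + 89.258406)/(5.929741*u^9 + 0.393132*u^8 + 53.376357*u^7 + 2.948554*u^6 + 160.155135*u^5 + 7.076664*u^4 + 160.200747*u^3 + 5.307714*u^2 + 0.058644*u + 0.000216)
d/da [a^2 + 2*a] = 2*a + 2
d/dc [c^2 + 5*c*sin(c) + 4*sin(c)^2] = 5*c*cos(c) + 2*c + 5*sin(c) + 4*sin(2*c)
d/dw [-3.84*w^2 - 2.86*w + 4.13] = -7.68*w - 2.86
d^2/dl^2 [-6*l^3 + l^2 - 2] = 2 - 36*l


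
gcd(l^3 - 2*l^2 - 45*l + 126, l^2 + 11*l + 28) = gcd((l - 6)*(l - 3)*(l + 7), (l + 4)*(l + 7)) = l + 7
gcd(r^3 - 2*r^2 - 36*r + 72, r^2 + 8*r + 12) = r + 6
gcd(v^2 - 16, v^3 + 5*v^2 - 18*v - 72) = v - 4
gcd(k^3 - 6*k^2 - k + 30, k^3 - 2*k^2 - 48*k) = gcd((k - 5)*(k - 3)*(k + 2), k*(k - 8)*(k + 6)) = 1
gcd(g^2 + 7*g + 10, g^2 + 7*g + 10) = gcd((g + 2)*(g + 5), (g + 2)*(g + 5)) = g^2 + 7*g + 10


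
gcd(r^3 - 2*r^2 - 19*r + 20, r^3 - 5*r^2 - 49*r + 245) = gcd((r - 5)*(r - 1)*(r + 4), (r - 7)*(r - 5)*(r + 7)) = r - 5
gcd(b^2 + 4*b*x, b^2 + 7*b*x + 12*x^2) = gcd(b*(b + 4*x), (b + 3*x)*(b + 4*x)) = b + 4*x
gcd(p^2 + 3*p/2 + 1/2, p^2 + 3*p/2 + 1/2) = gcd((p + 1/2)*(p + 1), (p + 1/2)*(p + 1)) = p^2 + 3*p/2 + 1/2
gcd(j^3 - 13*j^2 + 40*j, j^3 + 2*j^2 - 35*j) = j^2 - 5*j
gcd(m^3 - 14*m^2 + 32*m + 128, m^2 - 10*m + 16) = m - 8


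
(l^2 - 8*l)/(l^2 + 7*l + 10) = l*(l - 8)/(l^2 + 7*l + 10)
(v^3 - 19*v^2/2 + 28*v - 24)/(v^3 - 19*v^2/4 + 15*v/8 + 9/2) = 4*(v - 4)/(4*v + 3)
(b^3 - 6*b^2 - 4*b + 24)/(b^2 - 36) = (b^2 - 4)/(b + 6)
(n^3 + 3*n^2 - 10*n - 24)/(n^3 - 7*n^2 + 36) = (n + 4)/(n - 6)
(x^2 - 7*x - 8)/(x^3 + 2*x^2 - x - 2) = (x - 8)/(x^2 + x - 2)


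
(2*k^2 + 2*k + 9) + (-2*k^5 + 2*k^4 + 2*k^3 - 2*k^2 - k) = -2*k^5 + 2*k^4 + 2*k^3 + k + 9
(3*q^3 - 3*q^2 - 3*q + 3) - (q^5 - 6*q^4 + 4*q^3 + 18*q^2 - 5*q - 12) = -q^5 + 6*q^4 - q^3 - 21*q^2 + 2*q + 15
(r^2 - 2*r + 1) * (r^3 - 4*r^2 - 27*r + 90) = r^5 - 6*r^4 - 18*r^3 + 140*r^2 - 207*r + 90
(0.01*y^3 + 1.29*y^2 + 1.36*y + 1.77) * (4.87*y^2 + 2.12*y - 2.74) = 0.0487*y^5 + 6.3035*y^4 + 9.3306*y^3 + 7.9685*y^2 + 0.0259999999999998*y - 4.8498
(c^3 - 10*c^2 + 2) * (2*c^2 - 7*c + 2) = 2*c^5 - 27*c^4 + 72*c^3 - 16*c^2 - 14*c + 4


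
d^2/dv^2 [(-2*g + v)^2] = 2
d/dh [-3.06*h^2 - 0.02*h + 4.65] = -6.12*h - 0.02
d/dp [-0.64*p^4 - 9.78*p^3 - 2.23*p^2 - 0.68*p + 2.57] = -2.56*p^3 - 29.34*p^2 - 4.46*p - 0.68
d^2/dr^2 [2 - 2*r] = 0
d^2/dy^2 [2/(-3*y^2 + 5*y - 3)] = 4*(9*y^2 - 15*y - (6*y - 5)^2 + 9)/(3*y^2 - 5*y + 3)^3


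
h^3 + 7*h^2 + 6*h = h*(h + 1)*(h + 6)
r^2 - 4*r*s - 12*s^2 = (r - 6*s)*(r + 2*s)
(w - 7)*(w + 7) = w^2 - 49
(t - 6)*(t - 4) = t^2 - 10*t + 24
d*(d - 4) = d^2 - 4*d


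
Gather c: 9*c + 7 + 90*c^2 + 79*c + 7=90*c^2 + 88*c + 14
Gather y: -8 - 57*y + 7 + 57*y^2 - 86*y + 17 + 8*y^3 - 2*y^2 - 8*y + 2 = 8*y^3 + 55*y^2 - 151*y + 18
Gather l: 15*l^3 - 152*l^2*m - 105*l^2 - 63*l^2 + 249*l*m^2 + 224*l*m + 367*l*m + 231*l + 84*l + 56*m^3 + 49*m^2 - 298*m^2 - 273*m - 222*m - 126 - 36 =15*l^3 + l^2*(-152*m - 168) + l*(249*m^2 + 591*m + 315) + 56*m^3 - 249*m^2 - 495*m - 162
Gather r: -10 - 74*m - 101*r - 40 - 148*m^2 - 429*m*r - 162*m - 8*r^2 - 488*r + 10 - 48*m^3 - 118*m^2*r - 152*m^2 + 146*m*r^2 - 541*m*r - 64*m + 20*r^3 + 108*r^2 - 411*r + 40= -48*m^3 - 300*m^2 - 300*m + 20*r^3 + r^2*(146*m + 100) + r*(-118*m^2 - 970*m - 1000)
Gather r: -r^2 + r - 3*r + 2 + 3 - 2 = -r^2 - 2*r + 3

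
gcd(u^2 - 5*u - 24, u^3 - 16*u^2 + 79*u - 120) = u - 8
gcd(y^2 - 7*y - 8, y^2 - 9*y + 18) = 1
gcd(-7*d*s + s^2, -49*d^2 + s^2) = -7*d + s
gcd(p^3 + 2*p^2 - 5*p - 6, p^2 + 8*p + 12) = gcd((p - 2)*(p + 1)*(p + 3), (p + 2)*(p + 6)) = 1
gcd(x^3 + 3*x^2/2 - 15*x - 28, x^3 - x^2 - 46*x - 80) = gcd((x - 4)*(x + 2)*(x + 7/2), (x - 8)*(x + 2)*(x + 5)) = x + 2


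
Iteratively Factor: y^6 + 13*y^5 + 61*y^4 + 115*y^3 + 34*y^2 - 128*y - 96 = (y + 4)*(y^5 + 9*y^4 + 25*y^3 + 15*y^2 - 26*y - 24) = (y + 2)*(y + 4)*(y^4 + 7*y^3 + 11*y^2 - 7*y - 12) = (y + 1)*(y + 2)*(y + 4)*(y^3 + 6*y^2 + 5*y - 12) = (y + 1)*(y + 2)*(y + 4)^2*(y^2 + 2*y - 3) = (y + 1)*(y + 2)*(y + 3)*(y + 4)^2*(y - 1)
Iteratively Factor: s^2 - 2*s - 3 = (s + 1)*(s - 3)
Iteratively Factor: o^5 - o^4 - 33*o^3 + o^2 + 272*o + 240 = (o - 4)*(o^4 + 3*o^3 - 21*o^2 - 83*o - 60) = (o - 4)*(o + 1)*(o^3 + 2*o^2 - 23*o - 60) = (o - 4)*(o + 1)*(o + 4)*(o^2 - 2*o - 15) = (o - 5)*(o - 4)*(o + 1)*(o + 4)*(o + 3)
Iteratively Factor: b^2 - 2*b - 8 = (b - 4)*(b + 2)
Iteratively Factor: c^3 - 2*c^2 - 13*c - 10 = (c + 1)*(c^2 - 3*c - 10) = (c - 5)*(c + 1)*(c + 2)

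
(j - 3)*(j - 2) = j^2 - 5*j + 6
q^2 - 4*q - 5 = (q - 5)*(q + 1)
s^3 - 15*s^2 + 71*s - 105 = (s - 7)*(s - 5)*(s - 3)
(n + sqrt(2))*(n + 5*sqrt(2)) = n^2 + 6*sqrt(2)*n + 10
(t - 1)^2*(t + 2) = t^3 - 3*t + 2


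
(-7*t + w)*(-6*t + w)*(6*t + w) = 252*t^3 - 36*t^2*w - 7*t*w^2 + w^3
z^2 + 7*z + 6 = (z + 1)*(z + 6)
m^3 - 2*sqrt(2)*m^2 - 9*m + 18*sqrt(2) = (m - 3)*(m + 3)*(m - 2*sqrt(2))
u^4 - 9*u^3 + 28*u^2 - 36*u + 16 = (u - 4)*(u - 2)^2*(u - 1)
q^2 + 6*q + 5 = (q + 1)*(q + 5)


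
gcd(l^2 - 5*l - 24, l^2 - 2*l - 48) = l - 8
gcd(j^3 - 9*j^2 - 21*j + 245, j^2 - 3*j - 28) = j - 7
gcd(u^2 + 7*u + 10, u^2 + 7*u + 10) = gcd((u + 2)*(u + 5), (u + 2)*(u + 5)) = u^2 + 7*u + 10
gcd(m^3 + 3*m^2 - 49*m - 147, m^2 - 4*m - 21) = m^2 - 4*m - 21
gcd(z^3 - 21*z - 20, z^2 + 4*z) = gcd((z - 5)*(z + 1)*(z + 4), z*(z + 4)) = z + 4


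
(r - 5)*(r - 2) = r^2 - 7*r + 10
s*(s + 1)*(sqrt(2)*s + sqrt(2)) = sqrt(2)*s^3 + 2*sqrt(2)*s^2 + sqrt(2)*s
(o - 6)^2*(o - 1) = o^3 - 13*o^2 + 48*o - 36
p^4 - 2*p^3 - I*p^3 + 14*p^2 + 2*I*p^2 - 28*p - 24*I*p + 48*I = (p - 2)*(p - 3*I)*(p - 2*I)*(p + 4*I)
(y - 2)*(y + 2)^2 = y^3 + 2*y^2 - 4*y - 8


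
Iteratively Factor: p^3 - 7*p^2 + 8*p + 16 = (p - 4)*(p^2 - 3*p - 4) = (p - 4)^2*(p + 1)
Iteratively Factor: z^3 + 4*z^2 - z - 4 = (z + 1)*(z^2 + 3*z - 4) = (z + 1)*(z + 4)*(z - 1)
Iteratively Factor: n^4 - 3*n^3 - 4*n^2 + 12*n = (n - 2)*(n^3 - n^2 - 6*n) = (n - 3)*(n - 2)*(n^2 + 2*n) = (n - 3)*(n - 2)*(n + 2)*(n)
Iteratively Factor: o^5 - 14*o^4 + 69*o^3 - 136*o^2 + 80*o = (o - 1)*(o^4 - 13*o^3 + 56*o^2 - 80*o) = (o - 4)*(o - 1)*(o^3 - 9*o^2 + 20*o) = (o - 5)*(o - 4)*(o - 1)*(o^2 - 4*o) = (o - 5)*(o - 4)^2*(o - 1)*(o)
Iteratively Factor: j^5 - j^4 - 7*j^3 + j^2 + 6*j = (j + 2)*(j^4 - 3*j^3 - j^2 + 3*j) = (j - 3)*(j + 2)*(j^3 - j) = (j - 3)*(j - 1)*(j + 2)*(j^2 + j) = j*(j - 3)*(j - 1)*(j + 2)*(j + 1)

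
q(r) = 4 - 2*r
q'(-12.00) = -2.00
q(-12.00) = 28.00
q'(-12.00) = -2.00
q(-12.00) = 28.00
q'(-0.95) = -2.00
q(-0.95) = 5.90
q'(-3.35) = -2.00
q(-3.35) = 10.70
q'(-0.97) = -2.00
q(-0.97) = 5.94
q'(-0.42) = -2.00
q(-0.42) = 4.84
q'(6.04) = -2.00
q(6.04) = -8.08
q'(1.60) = -2.00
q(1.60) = 0.80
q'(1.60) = -2.00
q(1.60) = 0.80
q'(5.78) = -2.00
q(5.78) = -7.56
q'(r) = -2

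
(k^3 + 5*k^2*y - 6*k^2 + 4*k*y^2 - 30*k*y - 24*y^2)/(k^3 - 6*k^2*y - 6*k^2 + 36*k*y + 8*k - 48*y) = (k^3 + 5*k^2*y - 6*k^2 + 4*k*y^2 - 30*k*y - 24*y^2)/(k^3 - 6*k^2*y - 6*k^2 + 36*k*y + 8*k - 48*y)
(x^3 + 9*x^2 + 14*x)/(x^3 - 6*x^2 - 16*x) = (x + 7)/(x - 8)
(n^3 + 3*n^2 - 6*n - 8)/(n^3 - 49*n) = (n^3 + 3*n^2 - 6*n - 8)/(n*(n^2 - 49))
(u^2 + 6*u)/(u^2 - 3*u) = (u + 6)/(u - 3)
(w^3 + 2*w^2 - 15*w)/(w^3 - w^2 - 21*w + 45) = w/(w - 3)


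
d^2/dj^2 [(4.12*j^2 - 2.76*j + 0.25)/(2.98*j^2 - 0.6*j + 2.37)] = (-5.6843418860808e-14*j^4 - 34.286688*j^3 - 161.266872*j^2 + 114.274656*j + 35.082516)/(26.463592*j^6 - 15.98472*j^5 + 66.358044*j^4 - 25.64136*j^3 + 52.774686*j^2 - 10.11042*j + 13.312053)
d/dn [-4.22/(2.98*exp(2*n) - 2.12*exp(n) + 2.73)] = (25.1512*exp(n) - 8.9464)*exp(n)/(2.98*exp(2*n) - 2.12*exp(n) + 2.73)^2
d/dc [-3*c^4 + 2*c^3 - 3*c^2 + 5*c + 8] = -12*c^3 + 6*c^2 - 6*c + 5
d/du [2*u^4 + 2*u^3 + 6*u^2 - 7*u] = 8*u^3 + 6*u^2 + 12*u - 7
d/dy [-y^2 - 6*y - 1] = -2*y - 6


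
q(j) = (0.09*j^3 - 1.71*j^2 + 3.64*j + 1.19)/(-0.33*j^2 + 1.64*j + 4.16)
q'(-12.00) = -0.26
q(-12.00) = 7.05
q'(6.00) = -13.23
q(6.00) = -9.00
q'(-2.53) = 8.63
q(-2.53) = 9.72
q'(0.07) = 0.67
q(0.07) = 0.34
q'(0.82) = 0.07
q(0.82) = 0.58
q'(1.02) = -0.02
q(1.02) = 0.59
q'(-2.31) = 19.27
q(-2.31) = 12.56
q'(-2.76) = 4.67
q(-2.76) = 8.25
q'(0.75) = 0.11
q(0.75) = 0.58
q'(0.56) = 0.22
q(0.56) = 0.54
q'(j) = (0.66*j - 1.64)*(0.09*j^3 - 1.71*j^2 + 3.64*j + 1.19)/(-0.33*j^2 + 1.64*j + 4.16)^2 + (0.27*j^2 - 3.42*j + 3.64)/(-0.33*j^2 + 1.64*j + 4.16) = (-0.0297*j^4 + 0.2952*j^3 - 0.48*j^2 - 13.4418*j + 13.1908)/(0.1089*j^4 - 1.0824*j^3 - 0.0560000000000005*j^2 + 13.6448*j + 17.3056)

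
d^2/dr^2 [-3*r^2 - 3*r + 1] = -6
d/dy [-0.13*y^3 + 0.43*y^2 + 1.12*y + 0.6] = -0.39*y^2 + 0.86*y + 1.12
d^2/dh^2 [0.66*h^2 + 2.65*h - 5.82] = 1.32000000000000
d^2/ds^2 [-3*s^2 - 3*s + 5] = -6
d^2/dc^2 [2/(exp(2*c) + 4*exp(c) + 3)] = 8*(-(exp(c) + 1)*(exp(2*c) + 4*exp(c) + 3) + 2*(exp(c) + 2)^2*exp(c))*exp(c)/(exp(2*c) + 4*exp(c) + 3)^3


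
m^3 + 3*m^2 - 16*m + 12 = (m - 2)*(m - 1)*(m + 6)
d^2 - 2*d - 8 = (d - 4)*(d + 2)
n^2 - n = n*(n - 1)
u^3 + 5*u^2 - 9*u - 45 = (u - 3)*(u + 3)*(u + 5)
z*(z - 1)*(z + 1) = z^3 - z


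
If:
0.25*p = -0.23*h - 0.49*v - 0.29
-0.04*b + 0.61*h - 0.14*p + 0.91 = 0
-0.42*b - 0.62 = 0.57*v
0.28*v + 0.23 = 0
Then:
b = -0.36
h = -1.17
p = 1.52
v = -0.82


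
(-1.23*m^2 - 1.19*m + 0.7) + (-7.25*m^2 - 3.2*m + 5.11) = -8.48*m^2 - 4.39*m + 5.81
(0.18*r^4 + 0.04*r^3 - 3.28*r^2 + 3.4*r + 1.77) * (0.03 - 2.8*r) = -0.504*r^5 - 0.1066*r^4 + 9.1852*r^3 - 9.6184*r^2 - 4.854*r + 0.0531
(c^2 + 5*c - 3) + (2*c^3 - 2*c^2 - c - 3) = 2*c^3 - c^2 + 4*c - 6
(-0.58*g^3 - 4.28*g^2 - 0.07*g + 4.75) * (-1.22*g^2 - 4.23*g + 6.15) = 0.7076*g^5 + 7.675*g^4 + 14.6228*g^3 - 31.8209*g^2 - 20.523*g + 29.2125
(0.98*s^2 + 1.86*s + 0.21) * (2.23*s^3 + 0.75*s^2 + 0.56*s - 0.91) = 2.1854*s^5 + 4.8828*s^4 + 2.4121*s^3 + 0.3073*s^2 - 1.575*s - 0.1911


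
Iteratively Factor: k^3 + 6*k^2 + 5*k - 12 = (k + 4)*(k^2 + 2*k - 3) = (k - 1)*(k + 4)*(k + 3)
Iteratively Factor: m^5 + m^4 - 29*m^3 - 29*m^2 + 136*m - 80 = (m + 4)*(m^4 - 3*m^3 - 17*m^2 + 39*m - 20) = (m - 1)*(m + 4)*(m^3 - 2*m^2 - 19*m + 20) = (m - 1)^2*(m + 4)*(m^2 - m - 20) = (m - 1)^2*(m + 4)^2*(m - 5)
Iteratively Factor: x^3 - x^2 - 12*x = (x - 4)*(x^2 + 3*x) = x*(x - 4)*(x + 3)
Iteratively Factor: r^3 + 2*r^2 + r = (r + 1)*(r^2 + r) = r*(r + 1)*(r + 1)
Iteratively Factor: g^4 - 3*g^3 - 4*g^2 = (g - 4)*(g^3 + g^2) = g*(g - 4)*(g^2 + g) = g^2*(g - 4)*(g + 1)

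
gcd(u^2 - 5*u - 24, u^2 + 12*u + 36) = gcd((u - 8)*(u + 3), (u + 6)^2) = 1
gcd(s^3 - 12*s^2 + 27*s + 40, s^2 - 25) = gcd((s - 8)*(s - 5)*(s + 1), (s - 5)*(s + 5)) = s - 5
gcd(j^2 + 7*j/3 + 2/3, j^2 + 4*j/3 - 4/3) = j + 2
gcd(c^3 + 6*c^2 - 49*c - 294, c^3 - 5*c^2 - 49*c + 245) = c^2 - 49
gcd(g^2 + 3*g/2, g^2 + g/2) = g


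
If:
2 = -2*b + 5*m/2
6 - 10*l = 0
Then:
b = 5*m/4 - 1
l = 3/5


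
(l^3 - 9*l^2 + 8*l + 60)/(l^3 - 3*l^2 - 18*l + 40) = (l^2 - 4*l - 12)/(l^2 + 2*l - 8)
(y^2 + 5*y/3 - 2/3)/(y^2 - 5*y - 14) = (y - 1/3)/(y - 7)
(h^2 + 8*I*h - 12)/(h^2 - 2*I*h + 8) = (h + 6*I)/(h - 4*I)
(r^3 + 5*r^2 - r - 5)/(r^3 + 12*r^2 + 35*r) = (r^2 - 1)/(r*(r + 7))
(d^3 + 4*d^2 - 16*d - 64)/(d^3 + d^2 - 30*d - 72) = (d^2 - 16)/(d^2 - 3*d - 18)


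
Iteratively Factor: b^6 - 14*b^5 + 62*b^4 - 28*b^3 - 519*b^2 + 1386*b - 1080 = (b + 3)*(b^5 - 17*b^4 + 113*b^3 - 367*b^2 + 582*b - 360) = (b - 3)*(b + 3)*(b^4 - 14*b^3 + 71*b^2 - 154*b + 120) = (b - 3)*(b - 2)*(b + 3)*(b^3 - 12*b^2 + 47*b - 60) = (b - 3)^2*(b - 2)*(b + 3)*(b^2 - 9*b + 20) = (b - 4)*(b - 3)^2*(b - 2)*(b + 3)*(b - 5)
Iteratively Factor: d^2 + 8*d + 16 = (d + 4)*(d + 4)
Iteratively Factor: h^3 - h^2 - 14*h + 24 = (h + 4)*(h^2 - 5*h + 6) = (h - 2)*(h + 4)*(h - 3)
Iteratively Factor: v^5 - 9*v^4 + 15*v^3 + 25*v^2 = (v - 5)*(v^4 - 4*v^3 - 5*v^2) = (v - 5)*(v + 1)*(v^3 - 5*v^2) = v*(v - 5)*(v + 1)*(v^2 - 5*v) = v*(v - 5)^2*(v + 1)*(v)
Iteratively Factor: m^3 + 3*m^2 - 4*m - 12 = (m + 2)*(m^2 + m - 6) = (m - 2)*(m + 2)*(m + 3)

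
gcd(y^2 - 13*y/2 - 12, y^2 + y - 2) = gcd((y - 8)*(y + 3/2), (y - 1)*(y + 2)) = 1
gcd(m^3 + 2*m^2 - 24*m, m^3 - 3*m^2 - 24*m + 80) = m - 4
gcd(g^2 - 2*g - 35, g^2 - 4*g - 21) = g - 7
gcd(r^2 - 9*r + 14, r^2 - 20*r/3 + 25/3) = 1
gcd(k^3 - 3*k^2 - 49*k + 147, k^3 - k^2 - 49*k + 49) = k^2 - 49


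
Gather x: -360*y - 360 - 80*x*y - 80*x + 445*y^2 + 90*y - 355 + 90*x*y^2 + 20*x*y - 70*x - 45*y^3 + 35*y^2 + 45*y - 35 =x*(90*y^2 - 60*y - 150) - 45*y^3 + 480*y^2 - 225*y - 750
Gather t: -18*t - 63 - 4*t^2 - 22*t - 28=-4*t^2 - 40*t - 91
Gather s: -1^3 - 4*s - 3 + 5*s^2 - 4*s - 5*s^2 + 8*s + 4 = 0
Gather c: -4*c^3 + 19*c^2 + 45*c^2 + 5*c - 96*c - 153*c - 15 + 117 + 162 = -4*c^3 + 64*c^2 - 244*c + 264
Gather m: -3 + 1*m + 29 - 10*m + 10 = 36 - 9*m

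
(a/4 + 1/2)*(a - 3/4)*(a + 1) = a^3/4 + 9*a^2/16 - a/16 - 3/8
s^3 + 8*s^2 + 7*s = s*(s + 1)*(s + 7)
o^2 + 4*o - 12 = (o - 2)*(o + 6)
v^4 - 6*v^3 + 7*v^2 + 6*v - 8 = (v - 4)*(v - 2)*(v - 1)*(v + 1)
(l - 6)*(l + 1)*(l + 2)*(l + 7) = l^4 + 4*l^3 - 37*l^2 - 124*l - 84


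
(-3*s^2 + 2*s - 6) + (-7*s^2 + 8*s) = -10*s^2 + 10*s - 6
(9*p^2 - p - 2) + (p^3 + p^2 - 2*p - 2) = p^3 + 10*p^2 - 3*p - 4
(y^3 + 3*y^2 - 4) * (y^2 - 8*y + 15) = y^5 - 5*y^4 - 9*y^3 + 41*y^2 + 32*y - 60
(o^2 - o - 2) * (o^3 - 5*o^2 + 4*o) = o^5 - 6*o^4 + 7*o^3 + 6*o^2 - 8*o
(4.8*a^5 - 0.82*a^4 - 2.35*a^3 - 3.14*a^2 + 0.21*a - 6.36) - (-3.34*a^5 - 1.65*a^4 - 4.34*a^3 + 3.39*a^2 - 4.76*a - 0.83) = 8.14*a^5 + 0.83*a^4 + 1.99*a^3 - 6.53*a^2 + 4.97*a - 5.53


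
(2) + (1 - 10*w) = 3 - 10*w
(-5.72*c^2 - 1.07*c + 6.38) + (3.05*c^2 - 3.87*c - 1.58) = -2.67*c^2 - 4.94*c + 4.8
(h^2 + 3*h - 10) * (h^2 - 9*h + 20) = h^4 - 6*h^3 - 17*h^2 + 150*h - 200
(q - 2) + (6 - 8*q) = 4 - 7*q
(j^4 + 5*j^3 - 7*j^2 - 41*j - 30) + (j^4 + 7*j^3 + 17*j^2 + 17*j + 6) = 2*j^4 + 12*j^3 + 10*j^2 - 24*j - 24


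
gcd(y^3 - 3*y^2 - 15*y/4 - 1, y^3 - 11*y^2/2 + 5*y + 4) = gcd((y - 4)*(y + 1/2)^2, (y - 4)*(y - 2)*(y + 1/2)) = y^2 - 7*y/2 - 2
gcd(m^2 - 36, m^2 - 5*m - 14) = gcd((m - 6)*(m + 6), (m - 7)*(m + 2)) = 1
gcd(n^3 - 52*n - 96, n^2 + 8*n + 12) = n^2 + 8*n + 12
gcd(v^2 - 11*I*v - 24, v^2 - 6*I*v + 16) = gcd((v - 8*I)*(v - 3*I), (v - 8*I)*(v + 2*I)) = v - 8*I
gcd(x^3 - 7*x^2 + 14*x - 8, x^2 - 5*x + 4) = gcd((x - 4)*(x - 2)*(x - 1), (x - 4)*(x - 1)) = x^2 - 5*x + 4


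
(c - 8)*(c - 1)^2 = c^3 - 10*c^2 + 17*c - 8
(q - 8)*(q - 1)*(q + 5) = q^3 - 4*q^2 - 37*q + 40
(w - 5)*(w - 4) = w^2 - 9*w + 20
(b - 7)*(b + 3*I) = b^2 - 7*b + 3*I*b - 21*I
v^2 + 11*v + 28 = (v + 4)*(v + 7)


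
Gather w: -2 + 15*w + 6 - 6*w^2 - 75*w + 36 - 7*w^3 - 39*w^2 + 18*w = -7*w^3 - 45*w^2 - 42*w + 40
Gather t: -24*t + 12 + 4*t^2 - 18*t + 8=4*t^2 - 42*t + 20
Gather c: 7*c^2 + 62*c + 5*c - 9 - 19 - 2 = 7*c^2 + 67*c - 30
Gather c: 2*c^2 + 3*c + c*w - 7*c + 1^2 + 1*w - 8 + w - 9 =2*c^2 + c*(w - 4) + 2*w - 16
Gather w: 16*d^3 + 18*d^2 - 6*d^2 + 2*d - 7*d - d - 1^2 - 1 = 16*d^3 + 12*d^2 - 6*d - 2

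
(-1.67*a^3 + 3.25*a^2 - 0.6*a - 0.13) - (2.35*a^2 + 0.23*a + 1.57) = -1.67*a^3 + 0.9*a^2 - 0.83*a - 1.7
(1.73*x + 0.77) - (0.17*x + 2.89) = 1.56*x - 2.12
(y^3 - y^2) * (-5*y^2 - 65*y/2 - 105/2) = -5*y^5 - 55*y^4/2 - 20*y^3 + 105*y^2/2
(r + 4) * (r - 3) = r^2 + r - 12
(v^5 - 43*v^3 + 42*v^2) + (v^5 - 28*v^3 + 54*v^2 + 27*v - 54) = 2*v^5 - 71*v^3 + 96*v^2 + 27*v - 54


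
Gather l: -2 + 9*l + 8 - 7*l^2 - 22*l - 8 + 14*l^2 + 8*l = 7*l^2 - 5*l - 2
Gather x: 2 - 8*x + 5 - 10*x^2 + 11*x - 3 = -10*x^2 + 3*x + 4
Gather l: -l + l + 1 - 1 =0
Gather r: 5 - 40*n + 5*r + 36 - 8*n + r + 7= -48*n + 6*r + 48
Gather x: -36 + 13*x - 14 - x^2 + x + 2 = -x^2 + 14*x - 48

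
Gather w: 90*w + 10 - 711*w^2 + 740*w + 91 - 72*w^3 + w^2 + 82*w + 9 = -72*w^3 - 710*w^2 + 912*w + 110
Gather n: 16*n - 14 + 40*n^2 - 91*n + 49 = 40*n^2 - 75*n + 35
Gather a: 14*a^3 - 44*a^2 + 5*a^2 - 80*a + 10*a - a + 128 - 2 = 14*a^3 - 39*a^2 - 71*a + 126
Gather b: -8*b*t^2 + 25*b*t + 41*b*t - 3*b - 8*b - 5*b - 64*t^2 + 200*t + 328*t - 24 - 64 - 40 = b*(-8*t^2 + 66*t - 16) - 64*t^2 + 528*t - 128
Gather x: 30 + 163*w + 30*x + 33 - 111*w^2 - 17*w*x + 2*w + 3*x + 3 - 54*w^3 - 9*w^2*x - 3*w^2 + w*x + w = -54*w^3 - 114*w^2 + 166*w + x*(-9*w^2 - 16*w + 33) + 66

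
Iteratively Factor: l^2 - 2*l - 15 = (l - 5)*(l + 3)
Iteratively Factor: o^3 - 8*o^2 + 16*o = (o)*(o^2 - 8*o + 16) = o*(o - 4)*(o - 4)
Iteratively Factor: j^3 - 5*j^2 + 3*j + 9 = (j - 3)*(j^2 - 2*j - 3) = (j - 3)^2*(j + 1)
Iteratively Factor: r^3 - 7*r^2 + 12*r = (r)*(r^2 - 7*r + 12) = r*(r - 3)*(r - 4)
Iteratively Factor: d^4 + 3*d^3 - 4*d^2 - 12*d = (d)*(d^3 + 3*d^2 - 4*d - 12) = d*(d + 3)*(d^2 - 4) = d*(d - 2)*(d + 3)*(d + 2)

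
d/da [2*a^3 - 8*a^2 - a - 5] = 6*a^2 - 16*a - 1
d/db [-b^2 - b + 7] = -2*b - 1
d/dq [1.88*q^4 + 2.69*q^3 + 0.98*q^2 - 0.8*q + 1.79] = 7.52*q^3 + 8.07*q^2 + 1.96*q - 0.8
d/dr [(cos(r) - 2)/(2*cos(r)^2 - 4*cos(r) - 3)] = (-8*cos(r) + cos(2*r) + 12)*sin(r)/(4*cos(r) - cos(2*r) + 2)^2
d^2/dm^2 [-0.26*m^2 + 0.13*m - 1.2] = -0.520000000000000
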